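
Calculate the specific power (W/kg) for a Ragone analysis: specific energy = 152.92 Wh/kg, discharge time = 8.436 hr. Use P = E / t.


Specific power = 152.92 Wh/kg / 8.436 hr = 18.13 W/kg

18.13 W/kg


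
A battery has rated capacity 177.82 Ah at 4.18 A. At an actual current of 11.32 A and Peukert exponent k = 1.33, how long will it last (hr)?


t_rated = C / I_rated = 177.82 / 4.18 = 42.541 hr
(I_rated/I)^k = (0.36926)^1.33 = 0.2658
t = t_rated * (I_rated/I)^k = 42.541 * 0.2658 = 11.31 hr

11.31 hr


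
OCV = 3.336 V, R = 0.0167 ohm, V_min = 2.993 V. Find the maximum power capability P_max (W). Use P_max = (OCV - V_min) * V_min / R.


dV = OCV - V_min = 0.343 V (so I_max = dV / R)
P_max = dV * V_min / R = 0.343 * 2.993 / 0.0167 = 61.47 W

61.47 W


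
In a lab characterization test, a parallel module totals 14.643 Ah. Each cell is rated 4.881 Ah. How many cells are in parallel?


n = C_total / C_cell = 14.643 / 4.881 = 3

3


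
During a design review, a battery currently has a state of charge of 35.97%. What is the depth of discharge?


DOD = 100 - SOC = 100 - 35.97 = 64.03%

64.03%


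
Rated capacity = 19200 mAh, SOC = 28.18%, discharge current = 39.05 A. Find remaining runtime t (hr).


Convert: C_total = 19200 mAh = 19.2 Ah
Step 1: remaining = SOC/100 * C_total = 28.18/100 * 19.2 = 5.4106 Ah
Step 2: t = remaining / I = 5.4106 / 39.05 = 0.1386 hr

0.1386 hr


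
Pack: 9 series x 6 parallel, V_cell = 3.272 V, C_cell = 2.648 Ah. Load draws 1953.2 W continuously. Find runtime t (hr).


Step 1: E_pack = Ns * V_cell * Np * C_cell = 9 * 3.272 * 6 * 2.648 = 467.87 Wh
Step 2: t = E_pack / P = 467.87 / 1953.2 = 0.2395 hr

0.2395 hr


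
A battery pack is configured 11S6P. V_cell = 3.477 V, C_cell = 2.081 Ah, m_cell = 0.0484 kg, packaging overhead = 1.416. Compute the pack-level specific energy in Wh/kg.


Step 1: V_pack = 11 * 3.477 = 38.247 V
Step 2: C_pack = 6 * 2.081 = 12.486 Ah
Step 3: E_pack = V_pack * C_pack = 38.247 * 12.486 = 477.55 Wh
Step 4: m_pack = 11 * 6 * 0.0484 * 1.416 = 4.5233 kg
Step 5: ED = E_pack / m_pack = 477.55 / 4.5233 = 105.6 Wh/kg

105.6 Wh/kg


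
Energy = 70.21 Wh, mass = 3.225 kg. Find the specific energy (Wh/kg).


ED = E / m = 70.21 / 3.225 = 21.77 Wh/kg

21.77 Wh/kg


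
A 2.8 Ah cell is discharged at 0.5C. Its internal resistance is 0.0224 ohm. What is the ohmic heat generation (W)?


Step 1: I = C_rate * capacity = 0.5 * 2.8 = 1.4 A
Step 2: Q = I^2 * R = 1.4^2 * 0.0224 = 1.96 * 0.0224 = 0.04390 W

0.04390 W


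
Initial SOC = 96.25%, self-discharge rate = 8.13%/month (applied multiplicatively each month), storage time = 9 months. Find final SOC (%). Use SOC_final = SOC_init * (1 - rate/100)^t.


decay = (1 - 8.13/100)^9 = 0.46619
SOC_final = 96.25 * 0.46619 = 44.87%

44.87%


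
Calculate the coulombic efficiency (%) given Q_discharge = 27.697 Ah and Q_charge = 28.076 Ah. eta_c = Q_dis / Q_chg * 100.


Coulombic efficiency = 27.697/28.076 * 100% = 98.65%

98.65%


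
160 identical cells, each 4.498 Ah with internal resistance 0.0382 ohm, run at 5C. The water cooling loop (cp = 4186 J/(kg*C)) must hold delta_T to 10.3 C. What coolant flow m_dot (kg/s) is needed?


Step 1: I = 5 * 4.498 = 22.49 A
Step 2: Q_cell = I^2 * R = 22.49^2 * 0.0382 = 19.322 W
Step 3: Q_total = 160 * 19.322 = 3091.5 W
Step 4: m_dot = Q_total / (cp * dT) = 3091.5 / (4186 * 10.3) = 0.07170 kg/s

0.07170 kg/s


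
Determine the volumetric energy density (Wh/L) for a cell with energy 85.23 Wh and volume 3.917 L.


Volumetric ED = 85.23 Wh / 3.917 L = 21.76 Wh/L

21.76 Wh/L


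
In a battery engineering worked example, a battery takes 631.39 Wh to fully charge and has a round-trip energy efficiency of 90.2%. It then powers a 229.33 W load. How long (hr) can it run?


Step 1: E_discharge = eta/100 * E_charge = 90.2/100 * 631.39 = 569.51 Wh
Step 2: t = E_discharge / P = 569.51 / 229.33 = 2.483 hr

2.483 hr


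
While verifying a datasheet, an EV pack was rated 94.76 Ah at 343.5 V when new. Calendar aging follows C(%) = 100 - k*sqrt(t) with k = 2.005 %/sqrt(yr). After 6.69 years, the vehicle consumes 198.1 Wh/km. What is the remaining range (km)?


Step 1: capacity retention = 100 - 2.005 * sqrt(6.69) = 100 - 2.005 * 2.5865 = 94.814%
Step 2: C_now = 94.76 * 94.814/100 = 89.846 Ah
Step 3: E_pack = V * C_now = 343.5 * 89.846 = 30862 Wh
Step 4: range = E_pack / consumption = 30862 / 198.1 = 155.8 km

155.8 km


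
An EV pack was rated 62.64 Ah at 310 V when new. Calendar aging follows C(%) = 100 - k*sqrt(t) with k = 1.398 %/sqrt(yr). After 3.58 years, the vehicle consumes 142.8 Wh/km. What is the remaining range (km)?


Step 1: capacity retention = 100 - 1.398 * sqrt(3.58) = 100 - 1.398 * 1.8921 = 97.355%
Step 2: C_now = 62.64 * 97.355/100 = 60.983 Ah
Step 3: E_pack = V * C_now = 310 * 60.983 = 18905 Wh
Step 4: range = E_pack / consumption = 18905 / 142.8 = 132.4 km

132.4 km


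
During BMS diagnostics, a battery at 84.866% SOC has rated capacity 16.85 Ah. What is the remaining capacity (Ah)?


remaining = SOC / 100 * total = 84.866 / 100 * 16.85 = 14.30 Ah

14.30 Ah


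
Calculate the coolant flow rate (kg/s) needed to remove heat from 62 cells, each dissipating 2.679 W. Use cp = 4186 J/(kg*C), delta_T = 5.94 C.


Q_total = 62 * 2.679 = 166.1 W
m_dot = Q_total / (cp * dT) = 166.1 / (4186 * 5.94) = 0.006680 kg/s

0.006680 kg/s


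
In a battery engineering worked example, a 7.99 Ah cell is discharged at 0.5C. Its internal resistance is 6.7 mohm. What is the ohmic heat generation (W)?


Convert: R = 6.7 mohm = 0.0067 ohm
Step 1: I = C_rate * capacity = 0.5 * 7.99 = 3.995 A
Step 2: Q = I^2 * R = 3.995^2 * 0.0067 = 15.96 * 0.0067 = 0.1069 W

0.1069 W


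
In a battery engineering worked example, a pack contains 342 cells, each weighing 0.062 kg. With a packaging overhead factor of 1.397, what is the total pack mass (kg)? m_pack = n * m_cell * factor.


m_pack = n * m_cell * overhead = 342 * 0.062 * 1.397 = 29.62 kg

29.62 kg


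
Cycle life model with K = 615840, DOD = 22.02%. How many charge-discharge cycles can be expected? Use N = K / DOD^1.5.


DOD^1.5 = 103.33
N = K / DOD^1.5 = 615840 / 103.33 = 5960

5960 cycles


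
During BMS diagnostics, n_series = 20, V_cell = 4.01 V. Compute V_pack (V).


With 20 cells in series at 4.01 V each, V_pack = 80.2 V

80.2 V


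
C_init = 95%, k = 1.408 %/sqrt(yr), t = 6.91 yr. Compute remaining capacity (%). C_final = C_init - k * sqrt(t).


Step 1: sqrt(6.91 yr) = 2.6287
Step 2: drop = 1.408 * 2.6287 = 3.7012
Step 3: C_final = 95 - 3.7012 = 91.30%

91.30%


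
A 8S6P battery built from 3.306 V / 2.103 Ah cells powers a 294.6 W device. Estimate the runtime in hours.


Step 1: E_pack = Ns * V_cell * Np * C_cell = 8 * 3.306 * 6 * 2.103 = 333.72 Wh
Step 2: t = E_pack / P = 333.72 / 294.6 = 1.133 hr

1.133 hr


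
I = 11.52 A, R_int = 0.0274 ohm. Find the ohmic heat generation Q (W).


Q = I^2 * R = 11.52^2 * 0.0274 = 3.636 W

3.636 W


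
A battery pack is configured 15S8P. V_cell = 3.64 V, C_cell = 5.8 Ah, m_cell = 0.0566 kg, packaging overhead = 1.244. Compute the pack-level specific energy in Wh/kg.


Step 1: V_pack = 15 * 3.64 = 54.6 V
Step 2: C_pack = 8 * 5.8 = 46.4 Ah
Step 3: E_pack = V_pack * C_pack = 54.6 * 46.4 = 2533.4 Wh
Step 4: m_pack = 15 * 8 * 0.0566 * 1.244 = 8.4492 kg
Step 5: ED = E_pack / m_pack = 2533.4 / 8.4492 = 299.8 Wh/kg

299.8 Wh/kg


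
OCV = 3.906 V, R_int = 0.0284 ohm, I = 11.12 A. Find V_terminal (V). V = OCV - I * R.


IR drop = 11.12 * 0.0284 = 0.31581 V
V = 3.906 - 0.31581 = 3.590 V

3.590 V


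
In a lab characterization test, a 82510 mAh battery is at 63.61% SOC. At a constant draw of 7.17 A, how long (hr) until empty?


Convert: C_total = 82510 mAh = 82.51 Ah
Step 1: remaining = SOC/100 * C_total = 63.61/100 * 82.51 = 52.485 Ah
Step 2: t = remaining / I = 52.485 / 7.17 = 7.320 hr

7.320 hr


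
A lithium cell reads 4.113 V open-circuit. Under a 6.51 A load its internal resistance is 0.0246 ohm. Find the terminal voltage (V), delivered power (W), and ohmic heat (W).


Step 1: V_terminal = OCV - I*R = 4.113 - 6.51 * 0.0246 = 3.9529 V
Step 2: P_out = V_terminal * I = 3.9529 * 6.51 = 25.73 W
Step 3: Q = I^2 * R = 6.51^2 * 0.0246 = 1.043 W

V=3.9529 V, P=25.73 W, Q=1.043 W


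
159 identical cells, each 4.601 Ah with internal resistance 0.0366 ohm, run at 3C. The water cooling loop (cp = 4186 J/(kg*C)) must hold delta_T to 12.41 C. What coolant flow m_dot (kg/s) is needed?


Step 1: I = 3 * 4.601 = 13.803 A
Step 2: Q_cell = I^2 * R = 13.803^2 * 0.0366 = 6.9731 W
Step 3: Q_total = 159 * 6.9731 = 1108.7 W
Step 4: m_dot = Q_total / (cp * dT) = 1108.7 / (4186 * 12.41) = 0.02134 kg/s

0.02134 kg/s


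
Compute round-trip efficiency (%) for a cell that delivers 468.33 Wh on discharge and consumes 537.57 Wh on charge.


eta_e = E_dis / E_chg * 100 = 468.33 / 537.57 * 100 = 87.12%

87.12%


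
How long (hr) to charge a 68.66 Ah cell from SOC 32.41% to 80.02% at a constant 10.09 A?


Step 1: dSOC = 80.02% - 32.41% = 47.61%
Step 2: delta_Ah = 68.66 * 47.61 / 100 = 32.689 Ah
Step 3: t = 32.689 / 10.09 = 3.240 hr

3.240 hr


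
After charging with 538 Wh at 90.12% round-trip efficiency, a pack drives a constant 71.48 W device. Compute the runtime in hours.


Step 1: E_discharge = eta/100 * E_charge = 90.12/100 * 538 = 484.85 Wh
Step 2: t = E_discharge / P = 484.85 / 71.48 = 6.783 hr

6.783 hr


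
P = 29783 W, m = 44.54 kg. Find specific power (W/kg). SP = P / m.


SP = P / m = 29783 / 44.54 = 668.7 W/kg

668.7 W/kg


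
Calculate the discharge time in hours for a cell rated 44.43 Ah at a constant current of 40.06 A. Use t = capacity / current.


Runtime = 44.43 Ah / 40.06 A = 1.109 hr

1.109 hr


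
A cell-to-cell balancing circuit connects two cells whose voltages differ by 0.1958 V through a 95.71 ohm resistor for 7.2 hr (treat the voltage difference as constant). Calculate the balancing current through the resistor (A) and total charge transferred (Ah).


First, Ohm's law: I_bal = 0.1958 V / 95.71 ohm = 0.0020458 A
Then Q = I * t = 0.0020458 A * 7.2 hr = 0.01473 Ah

I=0.0020458 A, Q=0.01473 Ah


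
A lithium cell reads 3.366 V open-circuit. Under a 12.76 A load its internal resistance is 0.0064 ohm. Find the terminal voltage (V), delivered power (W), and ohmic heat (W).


Step 1: V_terminal = OCV - I*R = 3.366 - 12.76 * 0.0064 = 3.2843 V
Step 2: P_out = V_terminal * I = 3.2843 * 12.76 = 41.91 W
Step 3: Q = I^2 * R = 12.76^2 * 0.0064 = 1.042 W

V=3.2843 V, P=41.91 W, Q=1.042 W


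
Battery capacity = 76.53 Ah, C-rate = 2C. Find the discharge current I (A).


At 2C: I = 2 * 76.53 Ah = 153.06 A

153.06 A


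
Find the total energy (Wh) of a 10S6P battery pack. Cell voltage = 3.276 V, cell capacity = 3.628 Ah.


E = Ns * Vcell * Np * Ccell = 10 * 3.276 * 6 * 3.628 = 713.1 Wh

713.1 Wh


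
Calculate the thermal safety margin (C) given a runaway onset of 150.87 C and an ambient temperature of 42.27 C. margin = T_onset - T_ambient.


margin = T_onset - T_ambient = 150.87 - 42.27 = 108.6 C

108.6 C


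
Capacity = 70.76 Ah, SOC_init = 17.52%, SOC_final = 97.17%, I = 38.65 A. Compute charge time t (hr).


Step 1: dSOC = 97.17% - 17.52% = 79.65%
Step 2: delta_Ah = 70.76 * 79.65 / 100 = 56.36 Ah
Step 3: t = 56.36 / 38.65 = 1.458 hr

1.458 hr


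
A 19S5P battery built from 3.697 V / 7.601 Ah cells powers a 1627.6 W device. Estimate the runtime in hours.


Step 1: E_pack = Ns * V_cell * Np * C_cell = 19 * 3.697 * 5 * 7.601 = 2669.6 Wh
Step 2: t = E_pack / P = 2669.6 / 1627.6 = 1.640 hr

1.640 hr


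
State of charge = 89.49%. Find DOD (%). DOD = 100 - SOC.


DOD = 100 - SOC = 100 - 89.49 = 10.51%

10.51%


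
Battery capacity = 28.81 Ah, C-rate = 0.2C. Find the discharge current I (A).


I = C_rate * capacity = 0.2 * 28.81 = 5.762 A

5.762 A


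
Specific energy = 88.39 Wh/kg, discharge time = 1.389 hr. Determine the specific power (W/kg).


P_specific = E / t = 88.39 / 1.389 = 63.64 W/kg

63.64 W/kg


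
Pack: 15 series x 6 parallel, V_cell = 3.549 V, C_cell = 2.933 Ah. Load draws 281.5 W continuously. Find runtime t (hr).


Step 1: E_pack = Ns * V_cell * Np * C_cell = 15 * 3.549 * 6 * 2.933 = 936.83 Wh
Step 2: t = E_pack / P = 936.83 / 281.5 = 3.328 hr

3.328 hr


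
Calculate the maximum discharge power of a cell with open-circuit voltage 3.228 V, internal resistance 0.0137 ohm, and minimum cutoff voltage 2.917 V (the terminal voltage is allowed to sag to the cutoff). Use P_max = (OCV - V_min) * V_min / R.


P_max = (OCV - V_min) * V_min / R = (3.228 - 2.917) * 2.917 / 0.0137 = 0.311 * 2.917 / 0.0137 = 66.22 W

66.22 W


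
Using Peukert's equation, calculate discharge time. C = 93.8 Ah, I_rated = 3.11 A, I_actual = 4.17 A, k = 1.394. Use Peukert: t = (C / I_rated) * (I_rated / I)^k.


Step 1: t_rated = C / I_rated = 93.8 / 3.11 = 30.161 hr
Step 2: ratio = 3.11 / 4.17 = 0.7458
Step 3: ratio^k = 0.7458^1.394 = 0.66441
Step 4: t = t_rated * ratio^k = 30.161 * 0.66441 = 20.04 hr

20.04 hr


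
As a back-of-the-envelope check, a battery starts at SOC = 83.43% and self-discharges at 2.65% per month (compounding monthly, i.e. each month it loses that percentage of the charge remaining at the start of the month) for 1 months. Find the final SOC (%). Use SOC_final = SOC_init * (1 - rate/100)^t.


decay = (1 - 2.65/100)^1 = 0.9735
SOC_final = 83.43 * 0.9735 = 81.22%

81.22%


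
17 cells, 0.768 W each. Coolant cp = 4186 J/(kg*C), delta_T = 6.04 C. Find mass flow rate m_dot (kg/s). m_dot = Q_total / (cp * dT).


Q_total = 17 * 0.768 = 13.056 W
m_dot = Q_total / (cp * dT) = 13.056 / (4186 * 6.04) = 5.164e-04 kg/s

5.164e-04 kg/s


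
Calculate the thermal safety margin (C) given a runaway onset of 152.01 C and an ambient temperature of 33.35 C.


margin = T_onset - T_ambient = 152.01 - 33.35 = 118.66 C

118.66 C


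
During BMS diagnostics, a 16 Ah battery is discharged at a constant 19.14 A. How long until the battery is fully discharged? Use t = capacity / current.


t = capacity / current = 16 / 19.14 = 0.8359 hr

0.8359 hr


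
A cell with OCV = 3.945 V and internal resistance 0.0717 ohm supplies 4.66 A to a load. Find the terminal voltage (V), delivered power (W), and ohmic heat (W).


Step 1: V_terminal = OCV - I*R = 3.945 - 4.66 * 0.0717 = 3.6109 V
Step 2: P_out = V_terminal * I = 3.6109 * 4.66 = 16.83 W
Step 3: Q = I^2 * R = 4.66^2 * 0.0717 = 1.557 W

V=3.6109 V, P=16.83 W, Q=1.557 W


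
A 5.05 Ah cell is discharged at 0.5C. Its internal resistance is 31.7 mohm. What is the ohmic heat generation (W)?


Convert: R = 31.7 mohm = 0.0317 ohm
Step 1: I = C_rate * capacity = 0.5 * 5.05 = 2.525 A
Step 2: Q = I^2 * R = 2.525^2 * 0.0317 = 6.3756 * 0.0317 = 0.2021 W

0.2021 W


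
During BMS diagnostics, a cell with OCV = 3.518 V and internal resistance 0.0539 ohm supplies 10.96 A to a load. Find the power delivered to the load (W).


Step 1: V_terminal = OCV - I*R = 3.518 - 10.96 * 0.0539 = 2.9273 V
Step 2: P_out = V_terminal * I = 2.9273 * 10.96 = 32.08 W

32.08 W


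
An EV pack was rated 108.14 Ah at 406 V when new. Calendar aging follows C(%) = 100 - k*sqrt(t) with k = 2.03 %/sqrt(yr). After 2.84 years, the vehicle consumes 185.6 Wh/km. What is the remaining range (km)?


Step 1: capacity retention = 100 - 2.03 * sqrt(2.84) = 100 - 2.03 * 1.6852 = 96.579%
Step 2: C_now = 108.14 * 96.579/100 = 104.44 Ah
Step 3: E_pack = V * C_now = 406 * 104.44 = 42403 Wh
Step 4: range = E_pack / consumption = 42403 / 185.6 = 228.5 km

228.5 km


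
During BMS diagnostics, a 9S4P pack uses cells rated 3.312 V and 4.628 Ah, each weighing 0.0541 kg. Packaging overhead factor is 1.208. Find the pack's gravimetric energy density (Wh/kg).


Step 1: V_pack = 9 * 3.312 = 29.808 V
Step 2: C_pack = 4 * 4.628 = 18.512 Ah
Step 3: E_pack = V_pack * C_pack = 29.808 * 18.512 = 551.81 Wh
Step 4: m_pack = 9 * 4 * 0.0541 * 1.208 = 2.3527 kg
Step 5: ED = E_pack / m_pack = 551.81 / 2.3527 = 234.5 Wh/kg

234.5 Wh/kg


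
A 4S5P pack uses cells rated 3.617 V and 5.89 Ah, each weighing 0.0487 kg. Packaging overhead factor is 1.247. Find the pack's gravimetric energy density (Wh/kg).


Step 1: V_pack = 4 * 3.617 = 14.468 V
Step 2: C_pack = 5 * 5.89 = 29.45 Ah
Step 3: E_pack = V_pack * C_pack = 14.468 * 29.45 = 426.08 Wh
Step 4: m_pack = 4 * 5 * 0.0487 * 1.247 = 1.2146 kg
Step 5: ED = E_pack / m_pack = 426.08 / 1.2146 = 350.8 Wh/kg

350.8 Wh/kg


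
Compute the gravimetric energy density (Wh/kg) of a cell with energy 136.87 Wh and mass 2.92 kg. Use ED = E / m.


ED = E / m = 136.87 / 2.92 = 46.87 Wh/kg

46.87 Wh/kg


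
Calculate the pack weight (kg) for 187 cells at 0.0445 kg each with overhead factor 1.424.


m_pack = n * m_cell * overhead = 187 * 0.0445 * 1.424 = 11.85 kg

11.85 kg


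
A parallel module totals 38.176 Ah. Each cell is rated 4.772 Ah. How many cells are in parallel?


n = C_total / C_cell = 38.176 / 4.772 = 8

8


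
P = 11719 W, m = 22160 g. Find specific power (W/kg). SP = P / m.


Convert: m = 22160 g = 22.16 kg
Specific power = 11719 W / 22.16 kg = 528.8 W/kg

528.8 W/kg


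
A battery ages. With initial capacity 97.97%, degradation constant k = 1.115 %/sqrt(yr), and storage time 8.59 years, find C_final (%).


sqrt(t) = sqrt(8.59) = 2.9309
C_final = 97.97 - 1.115 * 2.9309 = 94.70%

94.70%


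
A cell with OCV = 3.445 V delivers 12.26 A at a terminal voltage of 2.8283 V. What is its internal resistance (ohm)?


R = (OCV - V) / I = (3.445 - 2.8283) / 12.26 = 0.05030 ohm

0.05030 ohm


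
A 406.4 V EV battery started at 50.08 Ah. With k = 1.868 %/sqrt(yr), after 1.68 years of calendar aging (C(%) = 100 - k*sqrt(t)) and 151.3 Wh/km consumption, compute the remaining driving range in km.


Step 1: capacity retention = 100 - 1.868 * sqrt(1.68) = 100 - 1.868 * 1.2961 = 97.579%
Step 2: C_now = 50.08 * 97.579/100 = 48.868 Ah
Step 3: E_pack = V * C_now = 406.4 * 48.868 = 19860 Wh
Step 4: range = E_pack / consumption = 19860 / 151.3 = 131.3 km

131.3 km


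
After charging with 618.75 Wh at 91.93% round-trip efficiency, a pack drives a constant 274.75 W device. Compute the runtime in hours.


Step 1: E_discharge = eta/100 * E_charge = 91.93/100 * 618.75 = 568.82 Wh
Step 2: t = E_discharge / P = 568.82 / 274.75 = 2.070 hr

2.070 hr


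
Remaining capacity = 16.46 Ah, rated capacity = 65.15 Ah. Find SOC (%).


SOC% = 16.46 / 65.15 * 100 = 25.26%

25.26%


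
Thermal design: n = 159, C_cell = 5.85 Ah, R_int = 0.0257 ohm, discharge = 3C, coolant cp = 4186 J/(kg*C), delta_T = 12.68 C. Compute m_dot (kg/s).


Step 1: I = 3 * 5.85 = 17.55 A
Step 2: Q_cell = I^2 * R = 17.55^2 * 0.0257 = 7.9157 W
Step 3: Q_total = 159 * 7.9157 = 1258.6 W
Step 4: m_dot = Q_total / (cp * dT) = 1258.6 / (4186 * 12.68) = 0.02371 kg/s

0.02371 kg/s


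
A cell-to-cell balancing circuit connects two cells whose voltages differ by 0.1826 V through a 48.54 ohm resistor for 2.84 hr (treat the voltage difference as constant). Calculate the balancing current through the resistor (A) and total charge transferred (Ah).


I_bal = dV / R = 0.1826 / 48.54 = 0.0037618 A
Q = I_bal * t = 0.0037618 * 2.84 = 0.01068 Ah

I=0.0037618 A, Q=0.01068 Ah


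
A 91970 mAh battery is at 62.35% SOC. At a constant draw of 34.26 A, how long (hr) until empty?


Convert: C_total = 91970 mAh = 91.97 Ah
Step 1: remaining = SOC/100 * C_total = 62.35/100 * 91.97 = 57.343 Ah
Step 2: t = remaining / I = 57.343 / 34.26 = 1.674 hr

1.674 hr


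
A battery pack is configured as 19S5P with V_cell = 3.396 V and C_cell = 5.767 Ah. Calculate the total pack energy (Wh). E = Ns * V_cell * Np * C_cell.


E = Ns * Vcell * Np * Ccell = 19 * 3.396 * 5 * 5.767 = 1861 Wh

1861 Wh


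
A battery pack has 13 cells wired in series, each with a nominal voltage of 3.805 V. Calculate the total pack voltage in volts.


V_pack = n * V_cell = 13 * 3.805 = 49.465 V

49.465 V


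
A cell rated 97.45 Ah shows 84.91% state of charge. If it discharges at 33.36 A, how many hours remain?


Step 1: remaining = SOC/100 * C_total = 84.91/100 * 97.45 = 82.745 Ah
Step 2: t = remaining / I = 82.745 / 33.36 = 2.480 hr

2.480 hr


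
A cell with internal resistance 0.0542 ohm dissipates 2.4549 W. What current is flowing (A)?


I = sqrt(Q / R) = sqrt(2.4549 / 0.0542) = sqrt(45.293) = 6.730 A

6.730 A


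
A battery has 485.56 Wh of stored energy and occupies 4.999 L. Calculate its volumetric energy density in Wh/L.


Volumetric ED = 485.56 Wh / 4.999 L = 97.13 Wh/L

97.13 Wh/L


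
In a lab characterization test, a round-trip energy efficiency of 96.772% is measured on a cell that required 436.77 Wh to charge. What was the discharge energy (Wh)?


E_dis = eta/100 * E_chg = 96.772/100 * 436.77 = 422.7 Wh

422.7 Wh


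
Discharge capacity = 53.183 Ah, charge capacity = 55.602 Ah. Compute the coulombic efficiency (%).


eta_c = Q_dis / Q_chg * 100 = 53.183 / 55.602 * 100 = 95.65%

95.65%


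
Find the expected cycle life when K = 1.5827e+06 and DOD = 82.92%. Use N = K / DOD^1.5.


DOD^1.5 = 755.07
N = K / DOD^1.5 = 1.5827e+06 / 755.07 = 2096

2096 cycles


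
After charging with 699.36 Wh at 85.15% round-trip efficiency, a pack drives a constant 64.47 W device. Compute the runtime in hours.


Step 1: E_discharge = eta/100 * E_charge = 85.15/100 * 699.36 = 595.51 Wh
Step 2: t = E_discharge / P = 595.51 / 64.47 = 9.237 hr

9.237 hr


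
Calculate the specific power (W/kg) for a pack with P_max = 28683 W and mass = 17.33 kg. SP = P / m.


SP = P / m = 28683 / 17.33 = 1655 W/kg

1655 W/kg


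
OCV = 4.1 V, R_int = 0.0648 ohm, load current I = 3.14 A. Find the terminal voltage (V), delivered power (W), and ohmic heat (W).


Step 1: V_terminal = OCV - I*R = 4.1 - 3.14 * 0.0648 = 3.8965 V
Step 2: P_out = V_terminal * I = 3.8965 * 3.14 = 12.24 W
Step 3: Q = I^2 * R = 3.14^2 * 0.0648 = 0.6389 W

V=3.8965 V, P=12.24 W, Q=0.6389 W


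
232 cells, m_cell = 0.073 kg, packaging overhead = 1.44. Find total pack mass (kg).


m_pack = n * m_cell * overhead = 232 * 0.073 * 1.44 = 24.39 kg

24.39 kg


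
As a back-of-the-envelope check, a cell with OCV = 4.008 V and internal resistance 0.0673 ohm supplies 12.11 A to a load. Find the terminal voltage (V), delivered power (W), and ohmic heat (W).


Step 1: V_terminal = OCV - I*R = 4.008 - 12.11 * 0.0673 = 3.193 V
Step 2: P_out = V_terminal * I = 3.193 * 12.11 = 38.67 W
Step 3: Q = I^2 * R = 12.11^2 * 0.0673 = 9.870 W

V=3.193 V, P=38.67 W, Q=9.870 W


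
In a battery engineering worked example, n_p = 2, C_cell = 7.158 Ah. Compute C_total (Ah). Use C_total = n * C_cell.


Parallel capacities add: 2 * 7.158 Ah = 14.316 Ah

14.316 Ah


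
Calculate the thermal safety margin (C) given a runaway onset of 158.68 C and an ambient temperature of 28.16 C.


margin = T_onset - T_ambient = 158.68 - 28.16 = 130.52 C

130.52 C


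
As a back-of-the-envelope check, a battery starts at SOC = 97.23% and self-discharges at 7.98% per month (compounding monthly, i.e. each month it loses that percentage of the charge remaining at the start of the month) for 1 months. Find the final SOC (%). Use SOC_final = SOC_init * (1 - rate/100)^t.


Monthly retention factor = 1 - 7.98/100 = 0.9202
Over 1 months: factor^1 = 0.9202
SOC_final = 97.23 * 0.9202 = 89.47%

89.47%


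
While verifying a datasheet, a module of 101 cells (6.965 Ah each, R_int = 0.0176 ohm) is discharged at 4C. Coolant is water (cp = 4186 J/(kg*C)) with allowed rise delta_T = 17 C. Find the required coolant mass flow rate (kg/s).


Step 1: I = 4 * 6.965 = 27.86 A
Step 2: Q_cell = I^2 * R = 27.86^2 * 0.0176 = 13.661 W
Step 3: Q_total = 101 * 13.661 = 1379.8 W
Step 4: m_dot = Q_total / (cp * dT) = 1379.8 / (4186 * 17) = 0.01939 kg/s

0.01939 kg/s


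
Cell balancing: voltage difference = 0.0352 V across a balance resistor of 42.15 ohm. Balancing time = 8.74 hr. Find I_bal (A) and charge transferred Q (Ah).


First, Ohm's law: I_bal = 0.0352 V / 42.15 ohm = 8.3511e-04 A
Then Q = I * t = 8.3511e-04 A * 8.74 hr = 0.007299 Ah

I=8.3511e-04 A, Q=0.007299 Ah


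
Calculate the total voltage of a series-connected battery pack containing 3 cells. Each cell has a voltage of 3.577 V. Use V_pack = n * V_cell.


V_pack = n * V_cell = 3 * 3.577 = 10.731 V

10.731 V


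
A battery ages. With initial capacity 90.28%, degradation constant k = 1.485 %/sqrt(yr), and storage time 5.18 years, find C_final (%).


Step 1: sqrt(5.18 yr) = 2.276
Step 2: drop = 1.485 * 2.276 = 3.3799
Step 3: C_final = 90.28 - 3.3799 = 86.90%

86.90%


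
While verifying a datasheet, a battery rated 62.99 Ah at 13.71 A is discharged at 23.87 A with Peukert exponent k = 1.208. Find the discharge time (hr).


Step 1: t_rated = C / I_rated = 62.99 / 13.71 = 4.5945 hr
Step 2: ratio = 13.71 / 23.87 = 0.57436
Step 3: ratio^k = 0.57436^1.208 = 0.51179
Step 4: t = t_rated * ratio^k = 4.5945 * 0.51179 = 2.351 hr

2.351 hr


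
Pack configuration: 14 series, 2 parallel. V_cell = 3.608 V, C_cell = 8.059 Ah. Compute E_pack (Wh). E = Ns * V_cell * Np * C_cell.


E = Ns * Vcell * Np * Ccell = 14 * 3.608 * 2 * 8.059 = 814.2 Wh

814.2 Wh


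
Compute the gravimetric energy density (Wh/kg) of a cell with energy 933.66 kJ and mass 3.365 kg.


Convert: E = 933.66 kJ = 259.35 Wh
ED = E / m = 259.35 / 3.365 = 77.07 Wh/kg

77.07 Wh/kg


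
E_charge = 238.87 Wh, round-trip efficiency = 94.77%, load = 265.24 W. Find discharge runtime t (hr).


Step 1: E_discharge = eta/100 * E_charge = 94.77/100 * 238.87 = 226.38 Wh
Step 2: t = E_discharge / P = 226.38 / 265.24 = 0.8535 hr

0.8535 hr


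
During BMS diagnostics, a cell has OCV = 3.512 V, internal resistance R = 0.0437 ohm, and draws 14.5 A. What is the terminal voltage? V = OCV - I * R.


V = OCV - I*R = 3.512 - 14.5 * 0.0437 = 2.878 V

2.878 V


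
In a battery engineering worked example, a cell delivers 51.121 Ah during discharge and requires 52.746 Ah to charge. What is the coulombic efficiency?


Coulombic efficiency = 51.121/52.746 * 100% = 96.92%

96.92%


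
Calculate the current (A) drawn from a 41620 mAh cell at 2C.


Convert: capacity = 41620 mAh = 41.62 Ah
I = C_rate * capacity = 2 * 41.62 = 83.24 A

83.24 A


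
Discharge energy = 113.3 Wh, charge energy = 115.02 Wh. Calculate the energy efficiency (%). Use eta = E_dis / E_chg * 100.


eta_e = E_dis / E_chg * 100 = 113.3 / 115.02 * 100 = 98.50%

98.50%


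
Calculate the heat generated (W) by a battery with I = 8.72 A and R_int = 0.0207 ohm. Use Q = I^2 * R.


I^2 = 76.038
Q = 76.038 * 0.0207 = 1.574 W

1.574 W


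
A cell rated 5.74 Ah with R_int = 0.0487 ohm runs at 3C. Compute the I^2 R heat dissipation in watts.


Step 1: I = C_rate * capacity = 3 * 5.74 = 17.22 A
Step 2: Q = I^2 * R = 17.22^2 * 0.0487 = 296.53 * 0.0487 = 14.44 W

14.44 W


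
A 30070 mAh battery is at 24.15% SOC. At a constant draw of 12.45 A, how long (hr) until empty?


Convert: C_total = 30070 mAh = 30.07 Ah
Step 1: remaining = SOC/100 * C_total = 24.15/100 * 30.07 = 7.2619 Ah
Step 2: t = remaining / I = 7.2619 / 12.45 = 0.5833 hr

0.5833 hr


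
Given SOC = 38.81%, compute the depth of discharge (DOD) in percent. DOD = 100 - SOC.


Complement of SOC: DOD = 100% - 38.81% = 61.19%

61.19%


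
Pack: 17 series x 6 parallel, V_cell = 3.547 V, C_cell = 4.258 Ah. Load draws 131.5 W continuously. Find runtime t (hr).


Step 1: E_pack = Ns * V_cell * Np * C_cell = 17 * 3.547 * 6 * 4.258 = 1540.5 Wh
Step 2: t = E_pack / P = 1540.5 / 131.5 = 11.71 hr

11.71 hr


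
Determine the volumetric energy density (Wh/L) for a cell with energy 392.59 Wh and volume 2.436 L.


ED = E / V = 392.59 / 2.436 = 161.2 Wh/L

161.2 Wh/L


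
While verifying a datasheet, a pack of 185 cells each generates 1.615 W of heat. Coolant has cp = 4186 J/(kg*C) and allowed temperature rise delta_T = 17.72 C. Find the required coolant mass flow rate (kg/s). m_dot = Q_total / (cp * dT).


Step 1: Total heat Q = 185 * 1.615 W = 298.78 W
Step 2: denom = cp * dT = 4186 * 17.72 = 74176
Step 3: m_dot = 298.78 / 74176 = 0.004028 kg/s

0.004028 kg/s


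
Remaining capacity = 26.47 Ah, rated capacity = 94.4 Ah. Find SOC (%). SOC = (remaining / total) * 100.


SOC = (remaining / total) * 100 = (26.47 / 94.4) * 100 = 28.04%

28.04%


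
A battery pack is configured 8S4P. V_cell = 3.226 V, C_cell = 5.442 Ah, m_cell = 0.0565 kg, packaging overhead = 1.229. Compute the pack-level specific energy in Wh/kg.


Step 1: V_pack = 8 * 3.226 = 25.808 V
Step 2: C_pack = 4 * 5.442 = 21.768 Ah
Step 3: E_pack = V_pack * C_pack = 25.808 * 21.768 = 561.79 Wh
Step 4: m_pack = 8 * 4 * 0.0565 * 1.229 = 2.222 kg
Step 5: ED = E_pack / m_pack = 561.79 / 2.222 = 252.8 Wh/kg

252.8 Wh/kg


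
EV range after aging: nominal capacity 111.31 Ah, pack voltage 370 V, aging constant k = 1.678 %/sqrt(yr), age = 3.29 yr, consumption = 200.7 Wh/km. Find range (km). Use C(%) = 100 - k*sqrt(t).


Step 1: capacity retention = 100 - 1.678 * sqrt(3.29) = 100 - 1.678 * 1.8138 = 96.956%
Step 2: C_now = 111.31 * 96.956/100 = 107.92 Ah
Step 3: E_pack = V * C_now = 370 * 107.92 = 39930 Wh
Step 4: range = E_pack / consumption = 39930 / 200.7 = 199.0 km

199.0 km


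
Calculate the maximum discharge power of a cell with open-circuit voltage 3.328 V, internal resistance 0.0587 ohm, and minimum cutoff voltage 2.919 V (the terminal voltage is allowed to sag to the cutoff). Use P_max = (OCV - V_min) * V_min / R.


dV = OCV - V_min = 0.409 V (so I_max = dV / R)
P_max = dV * V_min / R = 0.409 * 2.919 / 0.0587 = 20.34 W

20.34 W


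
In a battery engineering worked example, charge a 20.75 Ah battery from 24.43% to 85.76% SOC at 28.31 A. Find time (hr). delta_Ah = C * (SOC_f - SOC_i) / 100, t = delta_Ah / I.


delta_Ah = 20.75 * (85.76 - 24.43) / 100 = 12.726 Ah
t = delta_Ah / I = 12.726 / 28.31 = 0.4495 hr

0.4495 hr


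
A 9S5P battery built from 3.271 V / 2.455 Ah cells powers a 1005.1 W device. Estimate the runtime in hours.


Step 1: E_pack = Ns * V_cell * Np * C_cell = 9 * 3.271 * 5 * 2.455 = 361.36 Wh
Step 2: t = E_pack / P = 361.36 / 1005.1 = 0.3595 hr

0.3595 hr


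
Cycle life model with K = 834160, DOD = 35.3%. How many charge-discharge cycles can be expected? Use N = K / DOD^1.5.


Step 1: DOD^1.5 = 35.3^1.5 = 209.73
Step 2: N = 834160 / 209.73 = 3977 cycles

3977 cycles


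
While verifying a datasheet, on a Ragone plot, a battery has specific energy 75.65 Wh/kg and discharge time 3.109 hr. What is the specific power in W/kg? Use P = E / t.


P_specific = E / t = 75.65 / 3.109 = 24.33 W/kg

24.33 W/kg


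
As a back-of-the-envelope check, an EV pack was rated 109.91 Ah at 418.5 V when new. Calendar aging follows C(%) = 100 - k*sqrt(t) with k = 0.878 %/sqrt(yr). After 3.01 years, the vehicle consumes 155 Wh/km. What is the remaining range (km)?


Step 1: capacity retention = 100 - 0.878 * sqrt(3.01) = 100 - 0.878 * 1.7349 = 98.477%
Step 2: C_now = 109.91 * 98.477/100 = 108.24 Ah
Step 3: E_pack = V * C_now = 418.5 * 108.24 = 45298 Wh
Step 4: range = E_pack / consumption = 45298 / 155 = 292.2 km

292.2 km


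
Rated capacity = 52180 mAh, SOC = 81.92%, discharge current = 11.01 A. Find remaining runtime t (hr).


Convert: C_total = 52180 mAh = 52.18 Ah
Step 1: remaining = SOC/100 * C_total = 81.92/100 * 52.18 = 42.746 Ah
Step 2: t = remaining / I = 42.746 / 11.01 = 3.882 hr

3.882 hr


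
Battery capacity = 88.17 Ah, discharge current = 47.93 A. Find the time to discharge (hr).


Runtime = 88.17 Ah / 47.93 A = 1.840 hr

1.840 hr


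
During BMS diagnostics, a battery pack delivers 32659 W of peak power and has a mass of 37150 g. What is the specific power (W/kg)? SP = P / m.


Convert: m = 37150 g = 37.15 kg
SP = P / m = 32659 / 37.15 = 879.1 W/kg

879.1 W/kg


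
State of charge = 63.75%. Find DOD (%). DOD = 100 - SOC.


Complement of SOC: DOD = 100% - 63.75% = 36.25%

36.25%


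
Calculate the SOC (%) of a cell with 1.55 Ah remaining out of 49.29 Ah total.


SOC = (remaining / total) * 100 = (1.55 / 49.29) * 100 = 3.145%

3.145%


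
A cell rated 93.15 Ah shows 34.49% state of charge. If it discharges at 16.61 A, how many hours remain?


Step 1: remaining = SOC/100 * C_total = 34.49/100 * 93.15 = 32.127 Ah
Step 2: t = remaining / I = 32.127 / 16.61 = 1.934 hr

1.934 hr


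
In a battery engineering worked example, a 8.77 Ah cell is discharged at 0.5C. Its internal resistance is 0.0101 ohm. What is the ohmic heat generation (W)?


Step 1: I = C_rate * capacity = 0.5 * 8.77 = 4.385 A
Step 2: Q = I^2 * R = 4.385^2 * 0.0101 = 19.228 * 0.0101 = 0.1942 W

0.1942 W


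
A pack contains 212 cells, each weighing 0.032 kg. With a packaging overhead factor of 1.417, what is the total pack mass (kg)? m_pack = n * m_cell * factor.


Cell mass sum = 212 * 0.032 = 6.784 kg
With overhead 1.417: m_pack = 6.784 * 1.417 = 9.613 kg

9.613 kg


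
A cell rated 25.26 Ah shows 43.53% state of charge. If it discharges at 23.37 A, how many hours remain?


Step 1: remaining = SOC/100 * C_total = 43.53/100 * 25.26 = 10.996 Ah
Step 2: t = remaining / I = 10.996 / 23.37 = 0.4705 hr

0.4705 hr


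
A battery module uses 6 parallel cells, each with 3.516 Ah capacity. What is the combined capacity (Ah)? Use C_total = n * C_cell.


C_total = 6 * 3.516 = 21.096 Ah

21.096 Ah


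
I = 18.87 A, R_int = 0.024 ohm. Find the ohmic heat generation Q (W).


I^2 = 356.08
Q = 356.08 * 0.024 = 8.546 W

8.546 W


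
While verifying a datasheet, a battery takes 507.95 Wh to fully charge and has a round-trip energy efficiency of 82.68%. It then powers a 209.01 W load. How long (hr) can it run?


Step 1: E_discharge = eta/100 * E_charge = 82.68/100 * 507.95 = 419.97 Wh
Step 2: t = E_discharge / P = 419.97 / 209.01 = 2.009 hr

2.009 hr


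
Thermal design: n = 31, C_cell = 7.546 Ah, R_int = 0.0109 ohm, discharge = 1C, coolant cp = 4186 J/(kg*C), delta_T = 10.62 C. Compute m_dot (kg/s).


Step 1: I = 1 * 7.546 = 7.546 A
Step 2: Q_cell = I^2 * R = 7.546^2 * 0.0109 = 0.62067 W
Step 3: Q_total = 31 * 0.62067 = 19.241 W
Step 4: m_dot = Q_total / (cp * dT) = 19.241 / (4186 * 10.62) = 4.328e-04 kg/s

4.328e-04 kg/s


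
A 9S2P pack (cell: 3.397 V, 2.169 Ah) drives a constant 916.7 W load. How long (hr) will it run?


Step 1: E_pack = Ns * V_cell * Np * C_cell = 9 * 3.397 * 2 * 2.169 = 132.63 Wh
Step 2: t = E_pack / P = 132.63 / 916.7 = 0.1447 hr

0.1447 hr


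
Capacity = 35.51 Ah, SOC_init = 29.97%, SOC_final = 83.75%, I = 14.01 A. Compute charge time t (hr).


delta_Ah = 35.51 * (83.75 - 29.97) / 100 = 19.097 Ah
t = delta_Ah / I = 19.097 / 14.01 = 1.363 hr

1.363 hr


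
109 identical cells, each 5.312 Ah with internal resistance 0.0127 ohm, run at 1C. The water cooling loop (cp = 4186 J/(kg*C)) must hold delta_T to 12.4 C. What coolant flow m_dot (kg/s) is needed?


Step 1: I = 1 * 5.312 = 5.312 A
Step 2: Q_cell = I^2 * R = 5.312^2 * 0.0127 = 0.35836 W
Step 3: Q_total = 109 * 0.35836 = 39.061 W
Step 4: m_dot = Q_total / (cp * dT) = 39.061 / (4186 * 12.4) = 7.525e-04 kg/s

7.525e-04 kg/s


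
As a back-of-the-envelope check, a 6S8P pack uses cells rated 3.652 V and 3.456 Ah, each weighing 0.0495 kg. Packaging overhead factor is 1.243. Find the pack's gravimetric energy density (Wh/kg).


Step 1: V_pack = 6 * 3.652 = 21.912 V
Step 2: C_pack = 8 * 3.456 = 27.648 Ah
Step 3: E_pack = V_pack * C_pack = 21.912 * 27.648 = 605.82 Wh
Step 4: m_pack = 6 * 8 * 0.0495 * 1.243 = 2.9534 kg
Step 5: ED = E_pack / m_pack = 605.82 / 2.9534 = 205.1 Wh/kg

205.1 Wh/kg


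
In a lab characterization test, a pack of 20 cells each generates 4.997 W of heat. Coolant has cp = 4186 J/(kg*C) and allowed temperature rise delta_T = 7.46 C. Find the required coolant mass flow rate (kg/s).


Step 1: Total heat Q = 20 * 4.997 W = 99.94 W
Step 2: denom = cp * dT = 4186 * 7.46 = 31228
Step 3: m_dot = 99.94 / 31228 = 0.003200 kg/s

0.003200 kg/s


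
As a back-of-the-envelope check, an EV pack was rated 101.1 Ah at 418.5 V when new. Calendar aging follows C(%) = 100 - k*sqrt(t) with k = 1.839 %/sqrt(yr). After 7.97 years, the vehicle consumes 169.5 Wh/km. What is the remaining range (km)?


Step 1: capacity retention = 100 - 1.839 * sqrt(7.97) = 100 - 1.839 * 2.8231 = 94.808%
Step 2: C_now = 101.1 * 94.808/100 = 95.851 Ah
Step 3: E_pack = V * C_now = 418.5 * 95.851 = 40114 Wh
Step 4: range = E_pack / consumption = 40114 / 169.5 = 236.7 km

236.7 km


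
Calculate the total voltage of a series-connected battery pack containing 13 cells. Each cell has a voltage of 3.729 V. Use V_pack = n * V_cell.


With 13 cells in series at 3.729 V each, V_pack = 48.477 V

48.477 V


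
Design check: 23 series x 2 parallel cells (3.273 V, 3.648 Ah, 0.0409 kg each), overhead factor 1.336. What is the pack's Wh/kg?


Step 1: V_pack = 23 * 3.273 = 75.279 V
Step 2: C_pack = 2 * 3.648 = 7.296 Ah
Step 3: E_pack = V_pack * C_pack = 75.279 * 7.296 = 549.24 Wh
Step 4: m_pack = 23 * 2 * 0.0409 * 1.336 = 2.5136 kg
Step 5: ED = E_pack / m_pack = 549.24 / 2.5136 = 218.5 Wh/kg

218.5 Wh/kg


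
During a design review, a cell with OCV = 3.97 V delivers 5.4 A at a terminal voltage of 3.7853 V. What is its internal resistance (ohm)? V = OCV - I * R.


R = (OCV - V) / I = (3.97 - 3.7853) / 5.4 = 0.03420 ohm

0.03420 ohm


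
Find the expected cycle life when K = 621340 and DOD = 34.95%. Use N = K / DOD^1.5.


Step 1: DOD^1.5 = 34.95^1.5 = 206.62
Step 2: N = 621340 / 206.62 = 3007 cycles

3007 cycles


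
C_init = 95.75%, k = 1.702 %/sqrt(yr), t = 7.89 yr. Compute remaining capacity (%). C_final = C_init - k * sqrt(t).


Step 1: sqrt(7.89 yr) = 2.8089
Step 2: drop = 1.702 * 2.8089 = 4.7807
Step 3: C_final = 95.75 - 4.7807 = 90.97%

90.97%


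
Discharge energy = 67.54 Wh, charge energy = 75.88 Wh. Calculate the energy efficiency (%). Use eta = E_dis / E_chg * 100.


eta_e = E_dis / E_chg * 100 = 67.54 / 75.88 * 100 = 89.01%

89.01%


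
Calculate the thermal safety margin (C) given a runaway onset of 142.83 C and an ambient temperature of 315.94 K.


Convert: T_ambient = 315.94 K = 42.79 C
margin = 142.83 - 42.79 = 100.04 C

100.04 C


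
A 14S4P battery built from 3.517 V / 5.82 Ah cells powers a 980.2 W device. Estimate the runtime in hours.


Step 1: E_pack = Ns * V_cell * Np * C_cell = 14 * 3.517 * 4 * 5.82 = 1146.3 Wh
Step 2: t = E_pack / P = 1146.3 / 980.2 = 1.169 hr

1.169 hr


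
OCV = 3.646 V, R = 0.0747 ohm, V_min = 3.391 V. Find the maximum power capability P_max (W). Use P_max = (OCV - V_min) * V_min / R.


dV = OCV - V_min = 0.255 V (so I_max = dV / R)
P_max = dV * V_min / R = 0.255 * 3.391 / 0.0747 = 11.58 W

11.58 W


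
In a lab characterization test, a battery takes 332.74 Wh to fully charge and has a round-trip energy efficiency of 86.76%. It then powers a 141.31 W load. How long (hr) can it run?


Step 1: E_discharge = eta/100 * E_charge = 86.76/100 * 332.74 = 288.69 Wh
Step 2: t = E_discharge / P = 288.69 / 141.31 = 2.043 hr

2.043 hr


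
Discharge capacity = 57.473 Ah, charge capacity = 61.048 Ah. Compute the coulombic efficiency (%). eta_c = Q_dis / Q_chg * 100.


Coulombic efficiency = 57.473/61.048 * 100% = 94.14%

94.14%


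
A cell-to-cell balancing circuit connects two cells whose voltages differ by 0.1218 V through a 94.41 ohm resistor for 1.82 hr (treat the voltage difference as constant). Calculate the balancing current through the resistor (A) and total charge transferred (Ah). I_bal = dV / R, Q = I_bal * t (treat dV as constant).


First, Ohm's law: I_bal = 0.1218 V / 94.41 ohm = 0.0012901 A
Then Q = I * t = 0.0012901 A * 1.82 hr = 0.002348 Ah

I=0.0012901 A, Q=0.002348 Ah
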